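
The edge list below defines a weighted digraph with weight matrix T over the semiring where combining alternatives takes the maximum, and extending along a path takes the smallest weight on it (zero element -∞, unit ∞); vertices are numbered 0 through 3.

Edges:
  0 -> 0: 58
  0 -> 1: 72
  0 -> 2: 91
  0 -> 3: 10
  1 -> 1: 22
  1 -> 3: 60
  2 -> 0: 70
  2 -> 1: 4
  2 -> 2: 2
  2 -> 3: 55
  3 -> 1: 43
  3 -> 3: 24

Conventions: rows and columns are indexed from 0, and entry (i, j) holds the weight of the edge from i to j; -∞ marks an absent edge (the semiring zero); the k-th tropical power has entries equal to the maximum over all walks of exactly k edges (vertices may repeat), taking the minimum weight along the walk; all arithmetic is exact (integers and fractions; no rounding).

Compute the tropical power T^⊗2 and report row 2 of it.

T^⊗2:
  [70, 58, 58, 60]
  [-∞, 43, -∞, 24]
  [58, 70, 70, 24]
  [-∞, 24, -∞, 43]
Answer: row 2 of T^⊗2 = [58, 70, 70, 24]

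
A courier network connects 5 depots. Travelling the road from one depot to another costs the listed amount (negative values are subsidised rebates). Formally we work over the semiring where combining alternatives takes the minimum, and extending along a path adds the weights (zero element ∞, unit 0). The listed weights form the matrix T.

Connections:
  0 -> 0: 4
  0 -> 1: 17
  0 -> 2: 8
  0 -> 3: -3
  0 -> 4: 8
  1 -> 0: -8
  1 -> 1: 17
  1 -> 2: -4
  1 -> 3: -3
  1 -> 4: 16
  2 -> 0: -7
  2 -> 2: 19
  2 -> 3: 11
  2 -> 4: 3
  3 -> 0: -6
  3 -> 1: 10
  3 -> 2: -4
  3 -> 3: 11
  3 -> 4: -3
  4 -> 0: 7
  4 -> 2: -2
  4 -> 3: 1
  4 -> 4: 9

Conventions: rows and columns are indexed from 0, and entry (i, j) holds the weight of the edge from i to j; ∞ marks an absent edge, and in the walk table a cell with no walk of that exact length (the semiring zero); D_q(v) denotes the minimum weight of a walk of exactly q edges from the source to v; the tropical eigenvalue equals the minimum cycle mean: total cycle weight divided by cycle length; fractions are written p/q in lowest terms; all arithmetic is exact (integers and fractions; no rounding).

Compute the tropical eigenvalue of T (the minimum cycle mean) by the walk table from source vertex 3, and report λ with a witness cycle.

q=0: [∞, ∞, ∞, 0, ∞]
q=1: [-6, 10, -4, 11, -3]
q=2: [-11, 11, -5, -9, -1]
q=3: [-15, 1, -13, -14, -12]
q=4: [-20, -4, -18, -18, -17]
q=5: [-25, -8, -22, -23, -21]
Optimal cycle mean attained by: cycle 0->3->2->0, total (-3) + (-4) + (-7), length 3.
Answer: λ = -14/3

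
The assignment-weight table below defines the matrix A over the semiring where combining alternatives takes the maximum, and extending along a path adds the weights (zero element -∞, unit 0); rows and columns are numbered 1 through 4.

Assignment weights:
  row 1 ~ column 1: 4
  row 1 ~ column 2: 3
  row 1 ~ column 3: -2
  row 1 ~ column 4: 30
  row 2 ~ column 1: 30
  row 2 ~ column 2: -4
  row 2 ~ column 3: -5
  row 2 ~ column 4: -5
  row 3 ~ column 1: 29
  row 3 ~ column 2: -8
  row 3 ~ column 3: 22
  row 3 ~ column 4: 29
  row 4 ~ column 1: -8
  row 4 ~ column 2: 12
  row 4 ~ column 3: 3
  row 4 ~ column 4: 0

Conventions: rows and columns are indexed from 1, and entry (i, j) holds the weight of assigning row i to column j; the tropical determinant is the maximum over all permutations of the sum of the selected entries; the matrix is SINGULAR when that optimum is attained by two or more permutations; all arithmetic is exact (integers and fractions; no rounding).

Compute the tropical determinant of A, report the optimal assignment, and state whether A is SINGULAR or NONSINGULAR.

σ = (1, 2, 3, 4): 4 + (-4) + 22 + 0 = 22
σ = (1, 2, 4, 3): 4 + (-4) + 29 + 3 = 32
σ = (1, 3, 2, 4): 4 + (-5) + (-8) + 0 = -9
σ = (1, 3, 4, 2): 4 + (-5) + 29 + 12 = 40
σ = (1, 4, 2, 3): 4 + (-5) + (-8) + 3 = -6
σ = (1, 4, 3, 2): 4 + (-5) + 22 + 12 = 33
σ = (2, 1, 3, 4): 3 + 30 + 22 + 0 = 55
σ = (2, 1, 4, 3): 3 + 30 + 29 + 3 = 65
σ = (2, 3, 1, 4): 3 + (-5) + 29 + 0 = 27
σ = (2, 3, 4, 1): 3 + (-5) + 29 + (-8) = 19
σ = (2, 4, 1, 3): 3 + (-5) + 29 + 3 = 30
σ = (2, 4, 3, 1): 3 + (-5) + 22 + (-8) = 12
σ = (3, 1, 2, 4): (-2) + 30 + (-8) + 0 = 20
σ = (3, 1, 4, 2): (-2) + 30 + 29 + 12 = 69
σ = (3, 2, 1, 4): (-2) + (-4) + 29 + 0 = 23
σ = (3, 2, 4, 1): (-2) + (-4) + 29 + (-8) = 15
σ = (3, 4, 1, 2): (-2) + (-5) + 29 + 12 = 34
σ = (3, 4, 2, 1): (-2) + (-5) + (-8) + (-8) = -23
σ = (4, 1, 2, 3): 30 + 30 + (-8) + 3 = 55
σ = (4, 1, 3, 2): 30 + 30 + 22 + 12 = 94
σ = (4, 2, 1, 3): 30 + (-4) + 29 + 3 = 58
σ = (4, 2, 3, 1): 30 + (-4) + 22 + (-8) = 40
σ = (4, 3, 1, 2): 30 + (-5) + 29 + 12 = 66
σ = (4, 3, 2, 1): 30 + (-5) + (-8) + (-8) = 9
Optimal value attained by: σ = (4, 1, 3, 2).
Answer: det⊕(A) = 94; verdict: NONSINGULAR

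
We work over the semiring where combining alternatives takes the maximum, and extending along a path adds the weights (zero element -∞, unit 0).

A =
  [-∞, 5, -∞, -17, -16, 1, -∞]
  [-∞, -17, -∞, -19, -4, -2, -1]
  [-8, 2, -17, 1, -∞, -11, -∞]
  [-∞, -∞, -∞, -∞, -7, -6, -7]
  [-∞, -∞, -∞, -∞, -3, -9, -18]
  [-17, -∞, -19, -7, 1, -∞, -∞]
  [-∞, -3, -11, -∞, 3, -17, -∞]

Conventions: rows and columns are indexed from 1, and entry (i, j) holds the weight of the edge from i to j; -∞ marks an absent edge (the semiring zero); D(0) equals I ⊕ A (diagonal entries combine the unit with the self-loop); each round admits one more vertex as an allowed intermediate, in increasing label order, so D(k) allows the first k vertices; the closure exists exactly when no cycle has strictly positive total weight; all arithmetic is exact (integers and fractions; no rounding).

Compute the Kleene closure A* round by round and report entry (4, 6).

D(0):
  [0, 5, -∞, -17, -16, 1, -∞]
  [-∞, 0, -∞, -19, -4, -2, -1]
  [-8, 2, 0, 1, -∞, -11, -∞]
  [-∞, -∞, -∞, 0, -7, -6, -7]
  [-∞, -∞, -∞, -∞, 0, -9, -18]
  [-17, -∞, -19, -7, 1, 0, -∞]
  [-∞, -3, -11, -∞, 3, -17, 0]
D(1):
  [0, 5, -∞, -17, -16, 1, -∞]
  [-∞, 0, -∞, -19, -4, -2, -1]
  [-8, 2, 0, 1, -24, -7, -∞]
  [-∞, -∞, -∞, 0, -7, -6, -7]
  [-∞, -∞, -∞, -∞, 0, -9, -18]
  [-17, -12, -19, -7, 1, 0, -∞]
  [-∞, -3, -11, -∞, 3, -17, 0]
D(2):
  [0, 5, -∞, -14, 1, 3, 4]
  [-∞, 0, -∞, -19, -4, -2, -1]
  [-8, 2, 0, 1, -2, 0, 1]
  [-∞, -∞, -∞, 0, -7, -6, -7]
  [-∞, -∞, -∞, -∞, 0, -9, -18]
  [-17, -12, -19, -7, 1, 0, -13]
  [-∞, -3, -11, -22, 3, -5, 0]
D(3):
  [0, 5, -∞, -14, 1, 3, 4]
  [-∞, 0, -∞, -19, -4, -2, -1]
  [-8, 2, 0, 1, -2, 0, 1]
  [-∞, -∞, -∞, 0, -7, -6, -7]
  [-∞, -∞, -∞, -∞, 0, -9, -18]
  [-17, -12, -19, -7, 1, 0, -13]
  [-19, -3, -11, -10, 3, -5, 0]
D(4):
  [0, 5, -∞, -14, 1, 3, 4]
  [-∞, 0, -∞, -19, -4, -2, -1]
  [-8, 2, 0, 1, -2, 0, 1]
  [-∞, -∞, -∞, 0, -7, -6, -7]
  [-∞, -∞, -∞, -∞, 0, -9, -18]
  [-17, -12, -19, -7, 1, 0, -13]
  [-19, -3, -11, -10, 3, -5, 0]
D(5):
  [0, 5, -∞, -14, 1, 3, 4]
  [-∞, 0, -∞, -19, -4, -2, -1]
  [-8, 2, 0, 1, -2, 0, 1]
  [-∞, -∞, -∞, 0, -7, -6, -7]
  [-∞, -∞, -∞, -∞, 0, -9, -18]
  [-17, -12, -19, -7, 1, 0, -13]
  [-19, -3, -11, -10, 3, -5, 0]
D(6):
  [0, 5, -16, -4, 4, 3, 4]
  [-19, 0, -21, -9, -1, -2, -1]
  [-8, 2, 0, 1, 1, 0, 1]
  [-23, -18, -25, 0, -5, -6, -7]
  [-26, -21, -28, -16, 0, -9, -18]
  [-17, -12, -19, -7, 1, 0, -13]
  [-19, -3, -11, -10, 3, -5, 0]
D(7):
  [0, 5, -7, -4, 7, 3, 4]
  [-19, 0, -12, -9, 2, -2, -1]
  [-8, 2, 0, 1, 4, 0, 1]
  [-23, -10, -18, 0, -4, -6, -7]
  [-26, -21, -28, -16, 0, -9, -18]
  [-17, -12, -19, -7, 1, 0, -13]
  [-19, -3, -11, -10, 3, -5, 0]
Answer: A*[4][6] = -6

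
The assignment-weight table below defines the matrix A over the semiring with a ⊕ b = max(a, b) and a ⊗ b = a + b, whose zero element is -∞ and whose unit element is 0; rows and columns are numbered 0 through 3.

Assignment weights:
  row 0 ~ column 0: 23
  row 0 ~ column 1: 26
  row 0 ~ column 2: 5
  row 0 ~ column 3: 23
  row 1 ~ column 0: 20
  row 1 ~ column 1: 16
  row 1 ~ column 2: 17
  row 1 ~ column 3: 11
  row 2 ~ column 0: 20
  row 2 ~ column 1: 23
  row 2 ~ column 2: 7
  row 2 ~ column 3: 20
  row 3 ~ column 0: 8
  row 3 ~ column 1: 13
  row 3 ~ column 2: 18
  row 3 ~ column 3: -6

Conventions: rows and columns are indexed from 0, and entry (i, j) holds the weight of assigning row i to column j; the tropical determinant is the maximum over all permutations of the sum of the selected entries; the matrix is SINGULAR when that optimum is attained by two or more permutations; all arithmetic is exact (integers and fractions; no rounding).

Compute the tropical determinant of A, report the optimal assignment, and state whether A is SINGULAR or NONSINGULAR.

σ = (0, 1, 2, 3): 23 + 16 + 7 + (-6) = 40
σ = (0, 1, 3, 2): 23 + 16 + 20 + 18 = 77
σ = (0, 2, 1, 3): 23 + 17 + 23 + (-6) = 57
σ = (0, 2, 3, 1): 23 + 17 + 20 + 13 = 73
σ = (0, 3, 1, 2): 23 + 11 + 23 + 18 = 75
σ = (0, 3, 2, 1): 23 + 11 + 7 + 13 = 54
σ = (1, 0, 2, 3): 26 + 20 + 7 + (-6) = 47
σ = (1, 0, 3, 2): 26 + 20 + 20 + 18 = 84
σ = (1, 2, 0, 3): 26 + 17 + 20 + (-6) = 57
σ = (1, 2, 3, 0): 26 + 17 + 20 + 8 = 71
σ = (1, 3, 0, 2): 26 + 11 + 20 + 18 = 75
σ = (1, 3, 2, 0): 26 + 11 + 7 + 8 = 52
σ = (2, 0, 1, 3): 5 + 20 + 23 + (-6) = 42
σ = (2, 0, 3, 1): 5 + 20 + 20 + 13 = 58
σ = (2, 1, 0, 3): 5 + 16 + 20 + (-6) = 35
σ = (2, 1, 3, 0): 5 + 16 + 20 + 8 = 49
σ = (2, 3, 0, 1): 5 + 11 + 20 + 13 = 49
σ = (2, 3, 1, 0): 5 + 11 + 23 + 8 = 47
σ = (3, 0, 1, 2): 23 + 20 + 23 + 18 = 84
σ = (3, 0, 2, 1): 23 + 20 + 7 + 13 = 63
σ = (3, 1, 0, 2): 23 + 16 + 20 + 18 = 77
σ = (3, 1, 2, 0): 23 + 16 + 7 + 8 = 54
σ = (3, 2, 0, 1): 23 + 17 + 20 + 13 = 73
σ = (3, 2, 1, 0): 23 + 17 + 23 + 8 = 71
Optimal value attained by: σ = (1, 0, 3, 2).
Answer: det⊕(A) = 84; verdict: SINGULAR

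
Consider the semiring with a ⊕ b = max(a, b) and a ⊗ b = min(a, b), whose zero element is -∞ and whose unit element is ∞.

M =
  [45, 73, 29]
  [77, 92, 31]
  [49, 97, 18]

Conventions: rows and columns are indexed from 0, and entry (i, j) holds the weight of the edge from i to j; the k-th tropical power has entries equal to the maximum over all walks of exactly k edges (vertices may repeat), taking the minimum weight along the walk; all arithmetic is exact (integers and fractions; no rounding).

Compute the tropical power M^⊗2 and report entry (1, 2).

M^⊗2:
  [73, 73, 31]
  [77, 92, 31]
  [77, 92, 31]
Key observation: the optimum is the walk 1->1->2, with weight 92 min 31 = 31.
Optimal value attained by: walk 1->1->2.
Answer: (M^⊗2)[1][2] = 31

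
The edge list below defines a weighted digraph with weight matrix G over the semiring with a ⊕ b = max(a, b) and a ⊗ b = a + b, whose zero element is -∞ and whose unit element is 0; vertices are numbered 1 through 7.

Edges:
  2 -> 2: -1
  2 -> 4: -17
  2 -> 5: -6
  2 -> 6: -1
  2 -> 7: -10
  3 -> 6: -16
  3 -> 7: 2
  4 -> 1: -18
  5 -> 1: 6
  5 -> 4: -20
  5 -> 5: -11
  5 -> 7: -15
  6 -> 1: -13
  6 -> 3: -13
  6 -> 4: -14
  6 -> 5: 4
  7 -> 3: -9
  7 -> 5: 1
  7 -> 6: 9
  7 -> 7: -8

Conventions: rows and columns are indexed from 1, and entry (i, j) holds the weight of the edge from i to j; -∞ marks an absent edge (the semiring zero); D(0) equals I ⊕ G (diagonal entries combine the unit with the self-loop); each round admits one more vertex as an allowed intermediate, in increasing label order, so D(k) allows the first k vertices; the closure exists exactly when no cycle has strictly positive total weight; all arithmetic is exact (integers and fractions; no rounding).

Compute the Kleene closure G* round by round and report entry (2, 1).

D(0):
  [0, -∞, -∞, -∞, -∞, -∞, -∞]
  [-∞, 0, -∞, -17, -6, -1, -10]
  [-∞, -∞, 0, -∞, -∞, -16, 2]
  [-18, -∞, -∞, 0, -∞, -∞, -∞]
  [6, -∞, -∞, -20, 0, -∞, -15]
  [-13, -∞, -13, -14, 4, 0, -∞]
  [-∞, -∞, -9, -∞, 1, 9, 0]
D(1):
  [0, -∞, -∞, -∞, -∞, -∞, -∞]
  [-∞, 0, -∞, -17, -6, -1, -10]
  [-∞, -∞, 0, -∞, -∞, -16, 2]
  [-18, -∞, -∞, 0, -∞, -∞, -∞]
  [6, -∞, -∞, -20, 0, -∞, -15]
  [-13, -∞, -13, -14, 4, 0, -∞]
  [-∞, -∞, -9, -∞, 1, 9, 0]
D(2):
  [0, -∞, -∞, -∞, -∞, -∞, -∞]
  [-∞, 0, -∞, -17, -6, -1, -10]
  [-∞, -∞, 0, -∞, -∞, -16, 2]
  [-18, -∞, -∞, 0, -∞, -∞, -∞]
  [6, -∞, -∞, -20, 0, -∞, -15]
  [-13, -∞, -13, -14, 4, 0, -∞]
  [-∞, -∞, -9, -∞, 1, 9, 0]
D(3):
  [0, -∞, -∞, -∞, -∞, -∞, -∞]
  [-∞, 0, -∞, -17, -6, -1, -10]
  [-∞, -∞, 0, -∞, -∞, -16, 2]
  [-18, -∞, -∞, 0, -∞, -∞, -∞]
  [6, -∞, -∞, -20, 0, -∞, -15]
  [-13, -∞, -13, -14, 4, 0, -11]
  [-∞, -∞, -9, -∞, 1, 9, 0]
D(4):
  [0, -∞, -∞, -∞, -∞, -∞, -∞]
  [-35, 0, -∞, -17, -6, -1, -10]
  [-∞, -∞, 0, -∞, -∞, -16, 2]
  [-18, -∞, -∞, 0, -∞, -∞, -∞]
  [6, -∞, -∞, -20, 0, -∞, -15]
  [-13, -∞, -13, -14, 4, 0, -11]
  [-∞, -∞, -9, -∞, 1, 9, 0]
D(5):
  [0, -∞, -∞, -∞, -∞, -∞, -∞]
  [0, 0, -∞, -17, -6, -1, -10]
  [-∞, -∞, 0, -∞, -∞, -16, 2]
  [-18, -∞, -∞, 0, -∞, -∞, -∞]
  [6, -∞, -∞, -20, 0, -∞, -15]
  [10, -∞, -13, -14, 4, 0, -11]
  [7, -∞, -9, -19, 1, 9, 0]
D(6):
  [0, -∞, -∞, -∞, -∞, -∞, -∞]
  [9, 0, -14, -15, 3, -1, -10]
  [-6, -∞, 0, -30, -12, -16, 2]
  [-18, -∞, -∞, 0, -∞, -∞, -∞]
  [6, -∞, -∞, -20, 0, -∞, -15]
  [10, -∞, -13, -14, 4, 0, -11]
  [19, -∞, -4, -5, 13, 9, 0]
D(7):
  [0, -∞, -∞, -∞, -∞, -∞, -∞]
  [9, 0, -14, -15, 3, -1, -10]
  [21, -∞, 0, -3, 15, 11, 2]
  [-18, -∞, -∞, 0, -∞, -∞, -∞]
  [6, -∞, -19, -20, 0, -6, -15]
  [10, -∞, -13, -14, 4, 0, -11]
  [19, -∞, -4, -5, 13, 9, 0]
Answer: G*[2][1] = 9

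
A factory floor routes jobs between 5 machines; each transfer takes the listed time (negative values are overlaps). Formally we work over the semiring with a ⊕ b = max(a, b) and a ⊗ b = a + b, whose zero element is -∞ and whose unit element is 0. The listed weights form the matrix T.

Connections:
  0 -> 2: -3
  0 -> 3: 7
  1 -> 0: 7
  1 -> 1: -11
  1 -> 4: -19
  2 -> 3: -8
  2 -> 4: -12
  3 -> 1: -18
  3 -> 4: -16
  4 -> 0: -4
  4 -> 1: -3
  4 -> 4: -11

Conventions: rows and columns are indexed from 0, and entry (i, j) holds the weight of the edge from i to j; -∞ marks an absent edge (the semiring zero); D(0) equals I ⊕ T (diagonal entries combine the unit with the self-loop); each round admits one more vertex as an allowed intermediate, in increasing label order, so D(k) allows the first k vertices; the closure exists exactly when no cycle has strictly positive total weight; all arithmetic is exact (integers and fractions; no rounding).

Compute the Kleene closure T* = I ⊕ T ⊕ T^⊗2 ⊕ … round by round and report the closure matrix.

D(0):
  [0, -∞, -3, 7, -∞]
  [7, 0, -∞, -∞, -19]
  [-∞, -∞, 0, -8, -12]
  [-∞, -18, -∞, 0, -16]
  [-4, -3, -∞, -∞, 0]
D(1):
  [0, -∞, -3, 7, -∞]
  [7, 0, 4, 14, -19]
  [-∞, -∞, 0, -8, -12]
  [-∞, -18, -∞, 0, -16]
  [-4, -3, -7, 3, 0]
D(2):
  [0, -∞, -3, 7, -∞]
  [7, 0, 4, 14, -19]
  [-∞, -∞, 0, -8, -12]
  [-11, -18, -14, 0, -16]
  [4, -3, 1, 11, 0]
D(3):
  [0, -∞, -3, 7, -15]
  [7, 0, 4, 14, -8]
  [-∞, -∞, 0, -8, -12]
  [-11, -18, -14, 0, -16]
  [4, -3, 1, 11, 0]
D(4):
  [0, -11, -3, 7, -9]
  [7, 0, 4, 14, -2]
  [-19, -26, 0, -8, -12]
  [-11, -18, -14, 0, -16]
  [4, -3, 1, 11, 0]
D(5):
  [0, -11, -3, 7, -9]
  [7, 0, 4, 14, -2]
  [-8, -15, 0, -1, -12]
  [-11, -18, -14, 0, -16]
  [4, -3, 1, 11, 0]
Answer: T* = [[0, -11, -3, 7, -9], [7, 0, 4, 14, -2], [-8, -15, 0, -1, -12], [-11, -18, -14, 0, -16], [4, -3, 1, 11, 0]]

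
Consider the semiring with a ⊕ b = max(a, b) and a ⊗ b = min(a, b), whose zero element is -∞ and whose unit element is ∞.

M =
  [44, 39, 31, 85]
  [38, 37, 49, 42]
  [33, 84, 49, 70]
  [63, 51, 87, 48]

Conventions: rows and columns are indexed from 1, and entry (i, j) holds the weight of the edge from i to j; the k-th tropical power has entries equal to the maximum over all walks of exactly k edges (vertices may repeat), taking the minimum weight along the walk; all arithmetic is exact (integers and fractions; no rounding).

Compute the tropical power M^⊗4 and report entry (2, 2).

M^⊗2:
  [63, 51, 85, 48]
  [42, 49, 49, 49]
  [63, 51, 70, 49]
  [48, 84, 49, 70]
M^⊗3:
  [48, 84, 49, 70]
  [49, 49, 49, 49]
  [49, 70, 49, 70]
  [63, 51, 70, 49]
M^⊗4:
  [63, 51, 70, 49]
  [49, 49, 49, 49]
  [63, 51, 70, 49]
  [49, 70, 49, 70]
Key observation: the optimum is the walk 2->3->4->3->2, with weight 49 min 70 min 87 min 84 = 49.
Optimal value attained by: walk 2->3->4->3->2.
Answer: (M^⊗4)[2][2] = 49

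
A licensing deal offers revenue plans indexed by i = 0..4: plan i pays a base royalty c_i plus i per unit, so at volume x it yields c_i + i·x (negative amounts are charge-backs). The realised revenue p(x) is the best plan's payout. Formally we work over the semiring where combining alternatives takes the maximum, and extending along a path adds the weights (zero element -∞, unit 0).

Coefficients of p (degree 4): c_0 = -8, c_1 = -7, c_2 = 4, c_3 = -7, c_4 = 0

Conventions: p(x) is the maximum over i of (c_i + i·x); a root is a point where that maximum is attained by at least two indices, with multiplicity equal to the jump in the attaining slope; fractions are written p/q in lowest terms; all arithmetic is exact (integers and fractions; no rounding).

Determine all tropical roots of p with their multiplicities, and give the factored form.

hull edge (i=0, c=-8) to (i=2, c=4): slope 6, span 2
hull edge (i=2, c=4) to (i=4, c=0): slope -2, span 2
Factored form: p(x) = 0 ⊗ (x ⊕ (-6)) ⊗ (x ⊕ (-6)) ⊗ (x ⊕ 2) ⊗ (x ⊕ 2)
Answer: roots = -6 (mult 2), 2 (mult 2)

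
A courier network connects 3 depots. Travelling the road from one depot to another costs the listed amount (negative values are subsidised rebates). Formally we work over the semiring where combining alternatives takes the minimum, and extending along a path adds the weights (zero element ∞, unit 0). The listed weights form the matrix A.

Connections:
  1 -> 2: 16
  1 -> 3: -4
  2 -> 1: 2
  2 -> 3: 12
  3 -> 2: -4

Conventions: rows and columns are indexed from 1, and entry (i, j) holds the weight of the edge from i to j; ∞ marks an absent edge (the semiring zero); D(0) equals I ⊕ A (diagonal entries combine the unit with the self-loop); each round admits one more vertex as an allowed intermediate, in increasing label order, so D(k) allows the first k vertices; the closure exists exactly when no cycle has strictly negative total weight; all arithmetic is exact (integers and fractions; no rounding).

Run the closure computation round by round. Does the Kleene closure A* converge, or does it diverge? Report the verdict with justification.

D(0):
  [0, 16, -4]
  [2, 0, 12]
  [∞, -4, 0]
D(1):
  [0, 16, -4]
  [2, 0, -2]
  [∞, -4, 0]
Detection: at round 2, diagonal entry (3, 3) turns strictly negative.
Key observation: the cycle 3->2->1->3 has total weight (-4) + 2 + (-4), which is strictly negative.
Answer: DIVERGES — negative cycle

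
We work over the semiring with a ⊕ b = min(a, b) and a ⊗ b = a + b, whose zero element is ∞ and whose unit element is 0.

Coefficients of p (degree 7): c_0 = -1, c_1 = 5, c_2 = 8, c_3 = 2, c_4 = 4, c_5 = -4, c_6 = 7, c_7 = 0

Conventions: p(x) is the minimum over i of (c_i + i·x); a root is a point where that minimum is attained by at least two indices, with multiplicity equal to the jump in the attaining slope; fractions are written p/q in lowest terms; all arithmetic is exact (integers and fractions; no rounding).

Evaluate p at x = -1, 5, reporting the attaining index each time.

p(-1) = min(-1+0·(-1)=-1, 5+1·(-1)=4, 8+2·(-1)=6, 2+3·(-1)=-1, 4+4·(-1)=0, -4+5·(-1)=-9, 7+6·(-1)=1, 0+7·(-1)=-7) = -9 (attained by i=5)
p(5) = min(-1+0·5=-1, 5+1·5=10, 8+2·5=18, 2+3·5=17, 4+4·5=24, -4+5·5=21, 7+6·5=37, 0+7·5=35) = -1 (attained by i=0)
Answer: p(-1) = -9; p(5) = -1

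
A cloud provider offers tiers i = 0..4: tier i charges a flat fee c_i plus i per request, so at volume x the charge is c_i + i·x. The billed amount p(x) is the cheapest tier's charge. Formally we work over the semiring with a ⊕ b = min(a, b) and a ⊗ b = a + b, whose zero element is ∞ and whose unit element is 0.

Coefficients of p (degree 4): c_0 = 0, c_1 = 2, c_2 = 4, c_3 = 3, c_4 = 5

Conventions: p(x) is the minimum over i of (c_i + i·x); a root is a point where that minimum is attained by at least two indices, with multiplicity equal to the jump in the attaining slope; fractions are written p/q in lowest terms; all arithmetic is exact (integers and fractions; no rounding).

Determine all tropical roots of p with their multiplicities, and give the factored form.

hull edge (i=0, c=0) to (i=3, c=3): slope 1, span 3
hull edge (i=3, c=3) to (i=4, c=5): slope 2, span 1
Factored form: p(x) = 5 ⊗ (x ⊕ (-2)) ⊗ (x ⊕ (-1)) ⊗ (x ⊕ (-1)) ⊗ (x ⊕ (-1))
Answer: roots = -2 (mult 1), -1 (mult 3)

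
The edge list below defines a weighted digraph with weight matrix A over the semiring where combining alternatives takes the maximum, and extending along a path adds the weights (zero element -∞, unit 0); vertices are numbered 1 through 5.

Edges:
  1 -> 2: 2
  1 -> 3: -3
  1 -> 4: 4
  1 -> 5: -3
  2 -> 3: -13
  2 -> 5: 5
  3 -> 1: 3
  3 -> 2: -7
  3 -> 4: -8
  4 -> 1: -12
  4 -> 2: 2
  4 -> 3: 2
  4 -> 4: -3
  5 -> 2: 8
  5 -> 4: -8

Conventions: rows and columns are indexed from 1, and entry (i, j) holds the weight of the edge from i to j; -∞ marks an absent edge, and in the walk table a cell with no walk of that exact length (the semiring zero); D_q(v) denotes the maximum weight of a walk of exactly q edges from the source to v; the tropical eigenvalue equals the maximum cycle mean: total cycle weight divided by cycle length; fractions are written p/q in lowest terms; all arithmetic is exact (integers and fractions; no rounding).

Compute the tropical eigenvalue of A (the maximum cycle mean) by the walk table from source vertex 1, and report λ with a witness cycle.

q=0: [0, -∞, -∞, -∞, -∞]
q=1: [-∞, 2, -3, 4, -3]
q=2: [0, 6, 6, 1, 7]
q=3: [9, 15, 3, 4, 11]
q=4: [6, 19, 6, 13, 20]
q=5: [9, 28, 15, 12, 24]
Optimal cycle mean attained by: cycle 2->5->2, total 5 + 8, length 2.
Answer: λ = 13/2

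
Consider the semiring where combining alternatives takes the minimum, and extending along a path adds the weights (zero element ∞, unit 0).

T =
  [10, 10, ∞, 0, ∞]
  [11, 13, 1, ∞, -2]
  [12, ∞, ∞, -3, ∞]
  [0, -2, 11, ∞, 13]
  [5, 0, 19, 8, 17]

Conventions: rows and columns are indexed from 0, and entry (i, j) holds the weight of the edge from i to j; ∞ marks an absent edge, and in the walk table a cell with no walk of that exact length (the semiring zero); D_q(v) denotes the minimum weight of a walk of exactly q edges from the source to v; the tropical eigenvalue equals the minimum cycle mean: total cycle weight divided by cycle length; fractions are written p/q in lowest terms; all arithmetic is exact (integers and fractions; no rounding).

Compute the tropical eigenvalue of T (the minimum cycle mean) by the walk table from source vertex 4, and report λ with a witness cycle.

q=0: [∞, ∞, ∞, ∞, 0]
q=1: [5, 0, 19, 8, 17]
q=2: [8, 6, 1, 5, -2]
q=3: [3, -2, 7, -2, 4]
q=4: [-2, -4, -1, 3, -4]
q=5: [1, -4, -3, -4, -6]
Optimal cycle mean attained by: cycle 1->2->3->1, total 1 + (-3) + (-2), length 3.
Answer: λ = -4/3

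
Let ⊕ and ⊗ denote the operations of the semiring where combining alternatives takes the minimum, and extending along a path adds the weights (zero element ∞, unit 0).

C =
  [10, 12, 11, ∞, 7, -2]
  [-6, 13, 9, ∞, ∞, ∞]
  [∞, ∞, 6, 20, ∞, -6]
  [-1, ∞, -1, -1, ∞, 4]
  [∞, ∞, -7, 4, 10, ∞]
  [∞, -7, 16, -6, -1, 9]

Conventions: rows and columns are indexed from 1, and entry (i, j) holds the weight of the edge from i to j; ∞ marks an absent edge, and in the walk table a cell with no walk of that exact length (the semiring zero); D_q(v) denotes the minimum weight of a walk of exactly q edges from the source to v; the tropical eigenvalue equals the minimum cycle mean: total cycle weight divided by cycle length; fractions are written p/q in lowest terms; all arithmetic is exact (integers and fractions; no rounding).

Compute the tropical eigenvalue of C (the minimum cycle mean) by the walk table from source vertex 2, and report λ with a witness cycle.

q=0: [∞, 0, ∞, ∞, ∞, ∞]
q=1: [-6, 13, 9, ∞, ∞, ∞]
q=2: [4, 6, 5, 29, 1, -8]
q=3: [0, -15, -6, -14, -9, -1]
q=4: [-21, -8, -16, -15, -2, -12]
q=5: [-16, -19, -16, -18, -14, -23]
q=6: [-25, -30, -21, -29, -24, -22]
Optimal cycle mean attained by: cycle 1->6->2->1, total (-2) + (-7) + (-6), length 3.
Answer: λ = -5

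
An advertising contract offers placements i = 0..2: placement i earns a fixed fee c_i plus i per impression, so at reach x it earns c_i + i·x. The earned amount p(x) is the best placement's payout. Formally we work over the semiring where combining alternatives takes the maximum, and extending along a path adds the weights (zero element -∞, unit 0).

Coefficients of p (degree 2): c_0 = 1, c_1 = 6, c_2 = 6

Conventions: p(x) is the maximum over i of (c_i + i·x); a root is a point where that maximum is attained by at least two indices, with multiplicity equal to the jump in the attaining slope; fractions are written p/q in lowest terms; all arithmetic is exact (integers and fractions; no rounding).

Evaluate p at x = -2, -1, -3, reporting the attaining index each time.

p(-2) = max(1+0·(-2)=1, 6+1·(-2)=4, 6+2·(-2)=2) = 4 (attained by i=1)
p(-1) = max(1+0·(-1)=1, 6+1·(-1)=5, 6+2·(-1)=4) = 5 (attained by i=1)
p(-3) = max(1+0·(-3)=1, 6+1·(-3)=3, 6+2·(-3)=0) = 3 (attained by i=1)
Answer: p(-2) = 4; p(-1) = 5; p(-3) = 3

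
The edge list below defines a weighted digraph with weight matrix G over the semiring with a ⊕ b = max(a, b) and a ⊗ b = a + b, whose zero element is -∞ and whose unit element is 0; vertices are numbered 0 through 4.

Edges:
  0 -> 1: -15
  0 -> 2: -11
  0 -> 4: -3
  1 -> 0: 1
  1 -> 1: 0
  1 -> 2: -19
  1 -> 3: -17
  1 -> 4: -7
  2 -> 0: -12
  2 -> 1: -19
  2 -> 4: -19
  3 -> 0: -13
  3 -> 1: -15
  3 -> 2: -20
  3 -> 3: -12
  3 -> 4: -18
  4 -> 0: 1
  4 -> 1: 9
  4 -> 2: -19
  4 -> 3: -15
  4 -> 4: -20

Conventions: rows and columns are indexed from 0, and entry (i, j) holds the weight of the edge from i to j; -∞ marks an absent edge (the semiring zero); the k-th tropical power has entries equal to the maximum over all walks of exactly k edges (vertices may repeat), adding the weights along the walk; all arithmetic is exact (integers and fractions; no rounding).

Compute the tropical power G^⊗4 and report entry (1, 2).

G^⊗2:
  [-2, 6, -22, -18, -22]
  [1, 2, -10, -17, -2]
  [-18, -10, -23, -34, -15]
  [-14, -9, -24, -24, -16]
  [10, 9, -10, -8, 2]
G^⊗3:
  [7, 6, -13, -11, -1]
  [3, 7, -10, -15, -2]
  [-9, -6, -29, -27, -17]
  [-8, -7, -25, -26, -16]
  [10, 11, -1, -8, 7]
G^⊗4:
  [7, 8, -4, -11, 4]
  [8, 7, -8, -10, 0]
  [-5, -6, -20, -23, -12]
  [-6, -7, -19, -24, -11]
  [12, 16, -1, -6, 7]
Key observation: the optimum is the walk 1->4->1->0->2, with weight (-7) + 9 + 1 + (-11) = -8.
Optimal value attained by: walk 1->4->1->0->2.
Answer: (G^⊗4)[1][2] = -8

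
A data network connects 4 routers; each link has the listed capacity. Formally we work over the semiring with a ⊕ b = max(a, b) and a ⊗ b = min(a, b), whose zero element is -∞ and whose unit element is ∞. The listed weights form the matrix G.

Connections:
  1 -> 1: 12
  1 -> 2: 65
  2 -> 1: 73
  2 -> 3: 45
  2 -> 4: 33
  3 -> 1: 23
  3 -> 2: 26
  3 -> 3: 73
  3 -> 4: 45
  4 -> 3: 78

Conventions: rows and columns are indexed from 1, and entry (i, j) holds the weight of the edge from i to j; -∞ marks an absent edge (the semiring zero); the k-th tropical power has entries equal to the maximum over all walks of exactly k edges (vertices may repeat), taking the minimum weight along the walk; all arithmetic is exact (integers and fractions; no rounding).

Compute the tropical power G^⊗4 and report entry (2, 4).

G^⊗2:
  [65, 12, 45, 33]
  [23, 65, 45, 45]
  [26, 26, 73, 45]
  [23, 26, 73, 45]
G^⊗3:
  [23, 65, 45, 45]
  [65, 26, 45, 45]
  [26, 26, 73, 45]
  [26, 26, 73, 45]
G^⊗4:
  [65, 26, 45, 45]
  [26, 65, 45, 45]
  [26, 26, 73, 45]
  [26, 26, 73, 45]
Key observation: the optimum is the walk 2->1->2->3->4, with weight 73 min 65 min 45 min 45 = 45.
Optimal value attained by: walk 2->1->2->3->4.
Answer: (G^⊗4)[2][4] = 45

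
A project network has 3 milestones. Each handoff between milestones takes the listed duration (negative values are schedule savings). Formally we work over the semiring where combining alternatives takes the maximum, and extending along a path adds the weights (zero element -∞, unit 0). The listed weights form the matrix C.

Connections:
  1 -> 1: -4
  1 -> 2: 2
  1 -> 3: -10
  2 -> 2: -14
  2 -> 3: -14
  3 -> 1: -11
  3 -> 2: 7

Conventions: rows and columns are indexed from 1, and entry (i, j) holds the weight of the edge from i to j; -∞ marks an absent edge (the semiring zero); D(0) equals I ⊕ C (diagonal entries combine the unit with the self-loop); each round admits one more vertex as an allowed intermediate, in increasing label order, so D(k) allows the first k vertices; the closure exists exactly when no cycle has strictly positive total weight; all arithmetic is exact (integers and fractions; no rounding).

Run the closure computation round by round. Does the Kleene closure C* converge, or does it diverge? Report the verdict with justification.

D(0):
  [0, 2, -10]
  [-∞, 0, -14]
  [-11, 7, 0]
D(1):
  [0, 2, -10]
  [-∞, 0, -14]
  [-11, 7, 0]
D(2):
  [0, 2, -10]
  [-∞, 0, -14]
  [-11, 7, 0]
D(3):
  [0, 2, -10]
  [-25, 0, -14]
  [-11, 7, 0]
Key observation: every diagonal entry stays at the unit through all rounds, so no improving cycle exists.
Answer: CONVERGES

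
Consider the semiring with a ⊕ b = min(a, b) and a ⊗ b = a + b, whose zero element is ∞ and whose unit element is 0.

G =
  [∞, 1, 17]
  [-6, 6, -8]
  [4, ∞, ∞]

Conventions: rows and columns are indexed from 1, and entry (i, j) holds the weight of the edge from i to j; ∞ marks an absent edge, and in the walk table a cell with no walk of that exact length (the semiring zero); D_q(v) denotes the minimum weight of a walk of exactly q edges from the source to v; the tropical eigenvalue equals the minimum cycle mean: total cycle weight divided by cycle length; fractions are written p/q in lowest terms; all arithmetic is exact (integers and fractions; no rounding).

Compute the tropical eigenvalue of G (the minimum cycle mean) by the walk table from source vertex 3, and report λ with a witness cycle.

q=0: [∞, ∞, 0]
q=1: [4, ∞, ∞]
q=2: [∞, 5, 21]
q=3: [-1, 11, -3]
Optimal cycle mean attained by: cycle 1->2->1, total 1 + (-6), length 2.
Answer: λ = -5/2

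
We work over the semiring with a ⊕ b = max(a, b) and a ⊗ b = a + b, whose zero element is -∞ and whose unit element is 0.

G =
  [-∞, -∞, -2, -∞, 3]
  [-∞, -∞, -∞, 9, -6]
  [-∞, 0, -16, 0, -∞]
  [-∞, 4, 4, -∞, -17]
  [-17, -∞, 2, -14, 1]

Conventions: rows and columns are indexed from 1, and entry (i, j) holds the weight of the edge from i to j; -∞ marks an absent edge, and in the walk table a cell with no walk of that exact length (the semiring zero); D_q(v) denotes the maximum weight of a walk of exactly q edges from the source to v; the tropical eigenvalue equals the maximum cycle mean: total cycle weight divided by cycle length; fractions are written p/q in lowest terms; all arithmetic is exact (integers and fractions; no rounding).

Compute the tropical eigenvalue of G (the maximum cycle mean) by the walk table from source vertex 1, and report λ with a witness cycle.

q=0: [0, -∞, -∞, -∞, -∞]
q=1: [-∞, -∞, -2, -∞, 3]
q=2: [-14, -2, 5, -2, 4]
q=3: [-13, 5, 6, 7, 5]
q=4: [-12, 11, 11, 14, 6]
q=5: [-11, 18, 18, 20, 7]
Optimal cycle mean attained by: cycle 2->4->2, total 9 + 4, length 2.
Answer: λ = 13/2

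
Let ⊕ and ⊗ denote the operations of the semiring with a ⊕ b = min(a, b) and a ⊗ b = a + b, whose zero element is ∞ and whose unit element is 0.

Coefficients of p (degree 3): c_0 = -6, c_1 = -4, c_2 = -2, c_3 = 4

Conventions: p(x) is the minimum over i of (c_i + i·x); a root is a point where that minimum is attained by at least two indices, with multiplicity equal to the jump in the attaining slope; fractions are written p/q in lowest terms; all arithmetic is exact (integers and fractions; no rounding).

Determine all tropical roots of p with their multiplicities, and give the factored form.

hull edge (i=0, c=-6) to (i=2, c=-2): slope 2, span 2
hull edge (i=2, c=-2) to (i=3, c=4): slope 6, span 1
Factored form: p(x) = 4 ⊗ (x ⊕ (-6)) ⊗ (x ⊕ (-2)) ⊗ (x ⊕ (-2))
Answer: roots = -6 (mult 1), -2 (mult 2)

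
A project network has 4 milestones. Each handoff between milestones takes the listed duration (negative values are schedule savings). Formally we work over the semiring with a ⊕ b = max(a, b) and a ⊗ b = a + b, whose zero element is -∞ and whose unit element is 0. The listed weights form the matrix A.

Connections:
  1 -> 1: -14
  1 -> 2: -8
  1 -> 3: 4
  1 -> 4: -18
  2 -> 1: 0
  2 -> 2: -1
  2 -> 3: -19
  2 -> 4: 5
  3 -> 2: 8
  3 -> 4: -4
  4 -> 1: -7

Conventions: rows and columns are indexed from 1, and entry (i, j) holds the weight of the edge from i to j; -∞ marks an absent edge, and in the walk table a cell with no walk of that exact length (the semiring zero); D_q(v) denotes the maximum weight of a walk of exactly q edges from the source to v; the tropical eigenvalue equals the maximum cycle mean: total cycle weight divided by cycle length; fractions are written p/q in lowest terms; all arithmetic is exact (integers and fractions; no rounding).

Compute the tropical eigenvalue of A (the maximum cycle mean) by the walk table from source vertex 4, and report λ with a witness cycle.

q=0: [-∞, -∞, -∞, 0]
q=1: [-7, -∞, -∞, -∞]
q=2: [-21, -15, -3, -25]
q=3: [-15, 5, -17, -7]
q=4: [5, 4, -11, 10]
Optimal cycle mean attained by: cycle 1->3->2->1, total 4 + 8 + 0, length 3.
Answer: λ = 4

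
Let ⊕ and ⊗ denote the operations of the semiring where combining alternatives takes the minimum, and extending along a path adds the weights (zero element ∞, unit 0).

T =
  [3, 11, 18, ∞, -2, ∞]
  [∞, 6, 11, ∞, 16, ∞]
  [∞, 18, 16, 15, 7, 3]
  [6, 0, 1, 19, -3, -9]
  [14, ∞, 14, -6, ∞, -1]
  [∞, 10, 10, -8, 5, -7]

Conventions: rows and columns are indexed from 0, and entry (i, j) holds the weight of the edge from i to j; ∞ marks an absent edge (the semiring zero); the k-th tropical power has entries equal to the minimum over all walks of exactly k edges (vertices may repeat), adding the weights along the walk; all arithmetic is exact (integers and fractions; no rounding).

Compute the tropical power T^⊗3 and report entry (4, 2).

T^⊗2:
  [6, 14, 12, -8, 1, -3]
  [30, 12, 17, 10, 18, 14]
  [21, 13, 13, -5, 8, -4]
  [9, 1, 1, -17, -4, -16]
  [0, -6, -5, -9, -9, -15]
  [-2, -8, -7, -15, -11, -17]
T^⊗3:
  [-2, -8, -7, -11, -11, -17]
  [16, 10, 11, 6, 7, 1]
  [1, -5, -4, -12, -8, -14]
  [-11, -17, -16, -24, -20, -26]
  [-3, -9, -8, -23, -12, -22]
  [-9, -15, -14, -25, -18, -24]
Key observation: the optimum is the walk 4->5->3->2, with weight (-1) + (-8) + 1 = -8.
Optimal value attained by: walk 4->5->3->2.
Answer: (T^⊗3)[4][2] = -8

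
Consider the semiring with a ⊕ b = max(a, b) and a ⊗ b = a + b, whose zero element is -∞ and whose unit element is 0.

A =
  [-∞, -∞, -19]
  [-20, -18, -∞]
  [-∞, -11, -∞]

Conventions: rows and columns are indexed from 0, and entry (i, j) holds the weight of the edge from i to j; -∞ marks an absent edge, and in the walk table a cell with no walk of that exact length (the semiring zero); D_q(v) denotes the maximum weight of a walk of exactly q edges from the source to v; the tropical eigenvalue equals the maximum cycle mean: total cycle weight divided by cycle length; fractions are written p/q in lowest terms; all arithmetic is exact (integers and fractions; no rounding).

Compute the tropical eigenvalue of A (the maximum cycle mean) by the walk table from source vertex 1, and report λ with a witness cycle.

q=0: [-∞, 0, -∞]
q=1: [-20, -18, -∞]
q=2: [-38, -36, -39]
q=3: [-56, -50, -57]
Optimal cycle mean attained by: cycle 0->2->1->0, total (-19) + (-11) + (-20), length 3.
Answer: λ = -50/3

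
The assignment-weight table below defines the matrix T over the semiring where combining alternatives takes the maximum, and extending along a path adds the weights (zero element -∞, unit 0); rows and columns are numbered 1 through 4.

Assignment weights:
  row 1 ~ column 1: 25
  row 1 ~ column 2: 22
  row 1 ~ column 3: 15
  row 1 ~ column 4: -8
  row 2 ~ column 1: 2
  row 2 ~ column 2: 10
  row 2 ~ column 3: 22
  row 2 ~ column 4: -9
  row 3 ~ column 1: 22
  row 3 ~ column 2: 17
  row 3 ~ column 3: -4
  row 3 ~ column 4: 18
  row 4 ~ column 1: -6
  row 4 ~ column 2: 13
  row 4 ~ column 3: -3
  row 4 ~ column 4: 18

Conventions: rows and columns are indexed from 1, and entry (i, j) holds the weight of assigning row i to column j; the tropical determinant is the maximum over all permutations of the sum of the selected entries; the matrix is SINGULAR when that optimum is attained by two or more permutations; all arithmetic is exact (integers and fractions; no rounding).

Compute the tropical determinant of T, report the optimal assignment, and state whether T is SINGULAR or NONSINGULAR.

σ = (1, 2, 3, 4): 25 + 10 + (-4) + 18 = 49
σ = (1, 2, 4, 3): 25 + 10 + 18 + (-3) = 50
σ = (1, 3, 2, 4): 25 + 22 + 17 + 18 = 82
σ = (1, 3, 4, 2): 25 + 22 + 18 + 13 = 78
σ = (1, 4, 2, 3): 25 + (-9) + 17 + (-3) = 30
σ = (1, 4, 3, 2): 25 + (-9) + (-4) + 13 = 25
σ = (2, 1, 3, 4): 22 + 2 + (-4) + 18 = 38
σ = (2, 1, 4, 3): 22 + 2 + 18 + (-3) = 39
σ = (2, 3, 1, 4): 22 + 22 + 22 + 18 = 84
σ = (2, 3, 4, 1): 22 + 22 + 18 + (-6) = 56
σ = (2, 4, 1, 3): 22 + (-9) + 22 + (-3) = 32
σ = (2, 4, 3, 1): 22 + (-9) + (-4) + (-6) = 3
σ = (3, 1, 2, 4): 15 + 2 + 17 + 18 = 52
σ = (3, 1, 4, 2): 15 + 2 + 18 + 13 = 48
σ = (3, 2, 1, 4): 15 + 10 + 22 + 18 = 65
σ = (3, 2, 4, 1): 15 + 10 + 18 + (-6) = 37
σ = (3, 4, 1, 2): 15 + (-9) + 22 + 13 = 41
σ = (3, 4, 2, 1): 15 + (-9) + 17 + (-6) = 17
σ = (4, 1, 2, 3): (-8) + 2 + 17 + (-3) = 8
σ = (4, 1, 3, 2): (-8) + 2 + (-4) + 13 = 3
σ = (4, 2, 1, 3): (-8) + 10 + 22 + (-3) = 21
σ = (4, 2, 3, 1): (-8) + 10 + (-4) + (-6) = -8
σ = (4, 3, 1, 2): (-8) + 22 + 22 + 13 = 49
σ = (4, 3, 2, 1): (-8) + 22 + 17 + (-6) = 25
Optimal value attained by: σ = (2, 3, 1, 4).
Answer: det⊕(T) = 84; verdict: NONSINGULAR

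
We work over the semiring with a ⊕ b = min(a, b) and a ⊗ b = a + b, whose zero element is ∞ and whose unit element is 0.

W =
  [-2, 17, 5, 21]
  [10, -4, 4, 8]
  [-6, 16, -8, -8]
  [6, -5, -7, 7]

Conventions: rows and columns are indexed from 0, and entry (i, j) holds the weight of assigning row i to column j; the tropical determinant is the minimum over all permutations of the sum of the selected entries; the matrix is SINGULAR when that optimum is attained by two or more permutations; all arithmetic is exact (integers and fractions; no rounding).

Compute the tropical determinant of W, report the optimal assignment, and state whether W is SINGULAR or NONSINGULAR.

σ = (0, 1, 2, 3): (-2) + (-4) + (-8) + 7 = -7
σ = (0, 1, 3, 2): (-2) + (-4) + (-8) + (-7) = -21
σ = (0, 2, 1, 3): (-2) + 4 + 16 + 7 = 25
σ = (0, 2, 3, 1): (-2) + 4 + (-8) + (-5) = -11
σ = (0, 3, 1, 2): (-2) + 8 + 16 + (-7) = 15
σ = (0, 3, 2, 1): (-2) + 8 + (-8) + (-5) = -7
σ = (1, 0, 2, 3): 17 + 10 + (-8) + 7 = 26
σ = (1, 0, 3, 2): 17 + 10 + (-8) + (-7) = 12
σ = (1, 2, 0, 3): 17 + 4 + (-6) + 7 = 22
σ = (1, 2, 3, 0): 17 + 4 + (-8) + 6 = 19
σ = (1, 3, 0, 2): 17 + 8 + (-6) + (-7) = 12
σ = (1, 3, 2, 0): 17 + 8 + (-8) + 6 = 23
σ = (2, 0, 1, 3): 5 + 10 + 16 + 7 = 38
σ = (2, 0, 3, 1): 5 + 10 + (-8) + (-5) = 2
σ = (2, 1, 0, 3): 5 + (-4) + (-6) + 7 = 2
σ = (2, 1, 3, 0): 5 + (-4) + (-8) + 6 = -1
σ = (2, 3, 0, 1): 5 + 8 + (-6) + (-5) = 2
σ = (2, 3, 1, 0): 5 + 8 + 16 + 6 = 35
σ = (3, 0, 1, 2): 21 + 10 + 16 + (-7) = 40
σ = (3, 0, 2, 1): 21 + 10 + (-8) + (-5) = 18
σ = (3, 1, 0, 2): 21 + (-4) + (-6) + (-7) = 4
σ = (3, 1, 2, 0): 21 + (-4) + (-8) + 6 = 15
σ = (3, 2, 0, 1): 21 + 4 + (-6) + (-5) = 14
σ = (3, 2, 1, 0): 21 + 4 + 16 + 6 = 47
Optimal value attained by: σ = (0, 1, 3, 2).
Answer: det⊕(W) = -21; verdict: NONSINGULAR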